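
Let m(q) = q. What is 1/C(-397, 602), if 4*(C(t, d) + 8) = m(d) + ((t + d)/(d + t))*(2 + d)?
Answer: 2/587 ≈ 0.0034072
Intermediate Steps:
C(t, d) = -15/2 + d/2 (C(t, d) = -8 + (d + ((t + d)/(d + t))*(2 + d))/4 = -8 + (d + ((d + t)/(d + t))*(2 + d))/4 = -8 + (d + 1*(2 + d))/4 = -8 + (d + (2 + d))/4 = -8 + (2 + 2*d)/4 = -8 + (½ + d/2) = -15/2 + d/2)
1/C(-397, 602) = 1/(-15/2 + (½)*602) = 1/(-15/2 + 301) = 1/(587/2) = 2/587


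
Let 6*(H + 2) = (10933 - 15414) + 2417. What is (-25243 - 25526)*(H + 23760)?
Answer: -1188705366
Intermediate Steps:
H = -346 (H = -2 + ((10933 - 15414) + 2417)/6 = -2 + (-4481 + 2417)/6 = -2 + (⅙)*(-2064) = -2 - 344 = -346)
(-25243 - 25526)*(H + 23760) = (-25243 - 25526)*(-346 + 23760) = -50769*23414 = -1188705366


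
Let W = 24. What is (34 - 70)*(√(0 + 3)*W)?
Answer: -864*√3 ≈ -1496.5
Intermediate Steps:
(34 - 70)*(√(0 + 3)*W) = (34 - 70)*(√(0 + 3)*24) = -36*√3*24 = -864*√3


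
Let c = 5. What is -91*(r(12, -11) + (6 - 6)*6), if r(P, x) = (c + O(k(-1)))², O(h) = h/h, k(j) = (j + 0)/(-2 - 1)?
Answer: -3276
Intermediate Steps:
k(j) = -j/3 (k(j) = j/(-3) = j*(-⅓) = -j/3)
O(h) = 1
r(P, x) = 36 (r(P, x) = (5 + 1)² = 6² = 36)
-91*(r(12, -11) + (6 - 6)*6) = -91*(36 + (6 - 6)*6) = -91*(36 + 0*6) = -91*(36 + 0) = -91*36 = -3276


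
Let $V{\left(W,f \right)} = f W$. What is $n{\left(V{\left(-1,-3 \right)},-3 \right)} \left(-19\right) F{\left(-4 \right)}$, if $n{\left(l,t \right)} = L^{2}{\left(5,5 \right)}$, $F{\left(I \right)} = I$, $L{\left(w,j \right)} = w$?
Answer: $1900$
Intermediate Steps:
$V{\left(W,f \right)} = W f$
$n{\left(l,t \right)} = 25$ ($n{\left(l,t \right)} = 5^{2} = 25$)
$n{\left(V{\left(-1,-3 \right)},-3 \right)} \left(-19\right) F{\left(-4 \right)} = 25 \left(-19\right) \left(-4\right) = \left(-475\right) \left(-4\right) = 1900$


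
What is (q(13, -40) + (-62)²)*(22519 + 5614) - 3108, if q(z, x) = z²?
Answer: 112894621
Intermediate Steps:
(q(13, -40) + (-62)²)*(22519 + 5614) - 3108 = (13² + (-62)²)*(22519 + 5614) - 3108 = (169 + 3844)*28133 - 3108 = 4013*28133 - 3108 = 112897729 - 3108 = 112894621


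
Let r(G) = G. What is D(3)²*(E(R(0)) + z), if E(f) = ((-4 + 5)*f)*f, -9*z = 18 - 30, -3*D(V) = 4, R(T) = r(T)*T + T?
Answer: 64/27 ≈ 2.3704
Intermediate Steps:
R(T) = T + T² (R(T) = T*T + T = T² + T = T + T²)
D(V) = -4/3 (D(V) = -⅓*4 = -4/3)
z = 4/3 (z = -(18 - 30)/9 = -⅑*(-12) = 4/3 ≈ 1.3333)
E(f) = f² (E(f) = (1*f)*f = f*f = f²)
D(3)²*(E(R(0)) + z) = (-4/3)²*((0*(1 + 0))² + 4/3) = 16*((0*1)² + 4/3)/9 = 16*(0² + 4/3)/9 = 16*(0 + 4/3)/9 = (16/9)*(4/3) = 64/27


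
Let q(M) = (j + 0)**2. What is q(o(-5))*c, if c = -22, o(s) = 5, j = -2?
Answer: -88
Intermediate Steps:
q(M) = 4 (q(M) = (-2 + 0)**2 = (-2)**2 = 4)
q(o(-5))*c = 4*(-22) = -88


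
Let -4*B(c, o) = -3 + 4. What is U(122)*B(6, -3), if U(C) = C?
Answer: -61/2 ≈ -30.500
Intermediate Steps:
B(c, o) = -1/4 (B(c, o) = -(-3 + 4)/4 = -1/4*1 = -1/4)
U(122)*B(6, -3) = 122*(-1/4) = -61/2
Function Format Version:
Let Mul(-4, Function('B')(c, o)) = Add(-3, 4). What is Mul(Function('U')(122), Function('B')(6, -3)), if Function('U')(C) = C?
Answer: Rational(-61, 2) ≈ -30.500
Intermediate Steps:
Function('B')(c, o) = Rational(-1, 4) (Function('B')(c, o) = Mul(Rational(-1, 4), Add(-3, 4)) = Mul(Rational(-1, 4), 1) = Rational(-1, 4))
Mul(Function('U')(122), Function('B')(6, -3)) = Mul(122, Rational(-1, 4)) = Rational(-61, 2)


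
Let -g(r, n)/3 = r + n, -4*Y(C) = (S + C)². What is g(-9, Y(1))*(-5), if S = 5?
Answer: -270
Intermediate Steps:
Y(C) = -(5 + C)²/4
g(r, n) = -3*n - 3*r (g(r, n) = -3*(r + n) = -3*(n + r) = -3*n - 3*r)
g(-9, Y(1))*(-5) = (-(-3)*(5 + 1)²/4 - 3*(-9))*(-5) = (-(-3)*6²/4 + 27)*(-5) = (-(-3)*36/4 + 27)*(-5) = (-3*(-9) + 27)*(-5) = (27 + 27)*(-5) = 54*(-5) = -270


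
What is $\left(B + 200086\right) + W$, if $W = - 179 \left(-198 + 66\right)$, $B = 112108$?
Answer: $335822$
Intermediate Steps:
$W = 23628$ ($W = \left(-179\right) \left(-132\right) = 23628$)
$\left(B + 200086\right) + W = \left(112108 + 200086\right) + 23628 = 312194 + 23628 = 335822$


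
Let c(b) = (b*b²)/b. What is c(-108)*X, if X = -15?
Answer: -174960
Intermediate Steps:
c(b) = b² (c(b) = b³/b = b²)
c(-108)*X = (-108)²*(-15) = 11664*(-15) = -174960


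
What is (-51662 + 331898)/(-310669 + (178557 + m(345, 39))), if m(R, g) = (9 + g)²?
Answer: -70059/32452 ≈ -2.1589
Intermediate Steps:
(-51662 + 331898)/(-310669 + (178557 + m(345, 39))) = (-51662 + 331898)/(-310669 + (178557 + (9 + 39)²)) = 280236/(-310669 + (178557 + 48²)) = 280236/(-310669 + (178557 + 2304)) = 280236/(-310669 + 180861) = 280236/(-129808) = 280236*(-1/129808) = -70059/32452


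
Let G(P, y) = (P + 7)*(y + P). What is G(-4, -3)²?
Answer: 441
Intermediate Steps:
G(P, y) = (7 + P)*(P + y)
G(-4, -3)² = ((-4)² + 7*(-4) + 7*(-3) - 4*(-3))² = (16 - 28 - 21 + 12)² = (-21)² = 441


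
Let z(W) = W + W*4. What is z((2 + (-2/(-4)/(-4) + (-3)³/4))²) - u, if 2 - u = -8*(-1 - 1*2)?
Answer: 9013/64 ≈ 140.83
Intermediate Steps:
u = -22 (u = 2 - (-8)*(-1 - 1*2) = 2 - (-8)*(-1 - 2) = 2 - (-8)*(-3) = 2 - 1*24 = 2 - 24 = -22)
z(W) = 5*W (z(W) = W + 4*W = 5*W)
z((2 + (-2/(-4)/(-4) + (-3)³/4))²) - u = 5*(2 + (-2/(-4)/(-4) + (-3)³/4))² - 1*(-22) = 5*(2 + (-2*(-¼)*(-¼) - 27*¼))² + 22 = 5*(2 + ((½)*(-¼) - 27/4))² + 22 = 5*(2 + (-⅛ - 27/4))² + 22 = 5*(2 - 55/8)² + 22 = 5*(-39/8)² + 22 = 5*(1521/64) + 22 = 7605/64 + 22 = 9013/64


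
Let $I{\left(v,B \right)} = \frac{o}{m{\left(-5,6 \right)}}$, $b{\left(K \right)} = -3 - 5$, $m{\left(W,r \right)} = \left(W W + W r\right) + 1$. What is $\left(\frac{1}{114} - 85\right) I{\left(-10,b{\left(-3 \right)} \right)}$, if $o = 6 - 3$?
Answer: $\frac{9689}{152} \approx 63.743$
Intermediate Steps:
$m{\left(W,r \right)} = 1 + W^{2} + W r$ ($m{\left(W,r \right)} = \left(W^{2} + W r\right) + 1 = 1 + W^{2} + W r$)
$b{\left(K \right)} = -8$ ($b{\left(K \right)} = -3 - 5 = -8$)
$o = 3$ ($o = 6 - 3 = 3$)
$I{\left(v,B \right)} = - \frac{3}{4}$ ($I{\left(v,B \right)} = \frac{3}{1 + \left(-5\right)^{2} - 30} = \frac{3}{1 + 25 - 30} = \frac{3}{-4} = 3 \left(- \frac{1}{4}\right) = - \frac{3}{4}$)
$\left(\frac{1}{114} - 85\right) I{\left(-10,b{\left(-3 \right)} \right)} = \left(\frac{1}{114} - 85\right) \left(- \frac{3}{4}\right) = \left(- \frac{9689}{114}\right) \left(- \frac{3}{4}\right) = \frac{9689}{152}$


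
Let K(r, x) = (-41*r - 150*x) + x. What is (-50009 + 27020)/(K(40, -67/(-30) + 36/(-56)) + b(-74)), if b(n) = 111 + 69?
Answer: 2413845/178183 ≈ 13.547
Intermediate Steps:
b(n) = 180
K(r, x) = -149*x - 41*r (K(r, x) = (-150*x - 41*r) + x = -149*x - 41*r)
(-50009 + 27020)/(K(40, -67/(-30) + 36/(-56)) + b(-74)) = (-50009 + 27020)/((-149*(-67/(-30) + 36/(-56)) - 41*40) + 180) = -22989/((-149*(-67*(-1/30) + 36*(-1/56)) - 1640) + 180) = -22989/((-149*(67/30 - 9/14) - 1640) + 180) = -22989/((-149*167/105 - 1640) + 180) = -22989/((-24883/105 - 1640) + 180) = -22989/(-197083/105 + 180) = -22989/(-178183/105) = -22989*(-105/178183) = 2413845/178183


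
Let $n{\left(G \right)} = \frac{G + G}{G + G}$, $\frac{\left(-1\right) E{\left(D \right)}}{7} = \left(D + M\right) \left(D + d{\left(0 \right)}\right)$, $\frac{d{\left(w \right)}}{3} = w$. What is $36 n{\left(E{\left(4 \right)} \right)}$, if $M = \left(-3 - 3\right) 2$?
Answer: $36$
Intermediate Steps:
$d{\left(w \right)} = 3 w$
$M = -12$ ($M = \left(-6\right) 2 = -12$)
$E{\left(D \right)} = - 7 D \left(-12 + D\right)$ ($E{\left(D \right)} = - 7 \left(D - 12\right) \left(D + 3 \cdot 0\right) = - 7 \left(-12 + D\right) \left(D + 0\right) = - 7 \left(-12 + D\right) D = - 7 D \left(-12 + D\right)$)
$n{\left(G \right)} = 1$ ($n{\left(G \right)} = \frac{2 G}{2 G} = 2 G \frac{1}{2 G} = 1$)
$36 n{\left(E{\left(4 \right)} \right)} = 36 \cdot 1 = 36$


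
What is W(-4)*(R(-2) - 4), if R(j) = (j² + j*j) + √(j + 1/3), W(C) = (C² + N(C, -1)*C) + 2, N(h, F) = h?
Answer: 136 + 34*I*√15/3 ≈ 136.0 + 43.894*I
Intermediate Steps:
W(C) = 2 + 2*C² (W(C) = (C² + C*C) + 2 = (C² + C²) + 2 = 2*C² + 2 = 2 + 2*C²)
R(j) = √(⅓ + j) + 2*j² (R(j) = (j² + j²) + √(j + ⅓) = 2*j² + √(⅓ + j) = √(⅓ + j) + 2*j²)
W(-4)*(R(-2) - 4) = (2 + 2*(-4)²)*((2*(-2)² + √(3 + 9*(-2))/3) - 4) = (2 + 2*16)*((2*4 + √(3 - 18)/3) - 4) = (2 + 32)*((8 + √(-15)/3) - 4) = 34*((8 + (I*√15)/3) - 4) = 34*((8 + I*√15/3) - 4) = 34*(4 + I*√15/3) = 136 + 34*I*√15/3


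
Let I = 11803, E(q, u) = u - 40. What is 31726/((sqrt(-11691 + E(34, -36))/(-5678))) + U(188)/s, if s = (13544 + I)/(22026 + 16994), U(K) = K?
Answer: 7335760/25347 + 180140228*I*sqrt(7)/287 ≈ 289.41 + 1.6606e+6*I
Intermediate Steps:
E(q, u) = -40 + u
s = 25347/39020 (s = (13544 + 11803)/(22026 + 16994) = 25347/39020 ≈ 0.64959)
31726/((sqrt(-11691 + E(34, -36))/(-5678))) + U(188)/s = 31726/((sqrt(-11691 + (-40 - 36))/(-5678))) + 188/(25347/39020) = 31726/((sqrt(-11691 - 76)*(-1/5678))) + 188*(39020/25347) = 31726/((sqrt(-11767)*(-1/5678))) + 7335760/25347 = 31726/(((41*I*sqrt(7))*(-1/5678))) + 7335760/25347 = 31726/((-41*I*sqrt(7)/5678)) + 7335760/25347 = 31726*(5678*I*sqrt(7)/287) + 7335760/25347 = 180140228*I*sqrt(7)/287 + 7335760/25347 = 7335760/25347 + 180140228*I*sqrt(7)/287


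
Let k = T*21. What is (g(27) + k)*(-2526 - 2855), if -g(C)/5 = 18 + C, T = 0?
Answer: 1210725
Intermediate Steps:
g(C) = -90 - 5*C (g(C) = -5*(18 + C) = -90 - 5*C)
k = 0 (k = 0*21 = 0)
(g(27) + k)*(-2526 - 2855) = ((-90 - 5*27) + 0)*(-2526 - 2855) = ((-90 - 135) + 0)*(-5381) = (-225 + 0)*(-5381) = -225*(-5381) = 1210725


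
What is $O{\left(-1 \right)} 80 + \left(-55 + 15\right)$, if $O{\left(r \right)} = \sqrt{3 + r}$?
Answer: $-40 + 80 \sqrt{2} \approx 73.137$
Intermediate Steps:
$O{\left(-1 \right)} 80 + \left(-55 + 15\right) = \sqrt{3 - 1} \cdot 80 + \left(-55 + 15\right) = \sqrt{2} \cdot 80 - 40 = 80 \sqrt{2} - 40 = -40 + 80 \sqrt{2}$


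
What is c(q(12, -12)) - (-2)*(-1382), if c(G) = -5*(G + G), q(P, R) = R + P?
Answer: -2764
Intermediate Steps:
q(P, R) = P + R
c(G) = -10*G
c(q(12, -12)) - (-2)*(-1382) = -10*(12 - 12) - (-2)*(-1382) = -10*0 - 1*2764 = 0 - 2764 = -2764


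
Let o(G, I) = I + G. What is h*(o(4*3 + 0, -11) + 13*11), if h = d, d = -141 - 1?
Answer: -20448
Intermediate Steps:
d = -142
o(G, I) = G + I
h = -142
h*(o(4*3 + 0, -11) + 13*11) = -142*(((4*3 + 0) - 11) + 13*11) = -142*(((12 + 0) - 11) + 143) = -142*((12 - 11) + 143) = -142*(1 + 143) = -142*144 = -20448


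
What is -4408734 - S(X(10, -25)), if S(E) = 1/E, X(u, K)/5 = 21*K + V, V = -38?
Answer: -12410586209/2815 ≈ -4.4087e+6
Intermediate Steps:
X(u, K) = -190 + 105*K (X(u, K) = 5*(21*K - 38) = 5*(-38 + 21*K) = -190 + 105*K)
-4408734 - S(X(10, -25)) = -4408734 - 1/(-190 + 105*(-25)) = -4408734 - 1/(-190 - 2625) = -4408734 - 1/(-2815) = -4408734 - 1*(-1/2815) = -4408734 + 1/2815 = -12410586209/2815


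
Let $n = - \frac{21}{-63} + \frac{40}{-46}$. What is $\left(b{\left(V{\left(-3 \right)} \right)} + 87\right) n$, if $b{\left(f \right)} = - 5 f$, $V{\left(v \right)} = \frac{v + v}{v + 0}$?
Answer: $- \frac{2849}{69} \approx -41.29$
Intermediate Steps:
$V{\left(v \right)} = 2$ ($V{\left(v \right)} = \frac{2 v}{v} = 2$)
$n = - \frac{37}{69}$ ($n = \left(-21\right) \left(- \frac{1}{63}\right) + 40 \left(- \frac{1}{46}\right) = \frac{1}{3} - \frac{20}{23} = - \frac{37}{69} \approx -0.53623$)
$\left(b{\left(V{\left(-3 \right)} \right)} + 87\right) n = \left(\left(-5\right) 2 + 87\right) \left(- \frac{37}{69}\right) = \left(-10 + 87\right) \left(- \frac{37}{69}\right) = 77 \left(- \frac{37}{69}\right) = - \frac{2849}{69}$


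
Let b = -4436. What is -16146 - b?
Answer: -11710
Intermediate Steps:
-16146 - b = -16146 - 1*(-4436) = -16146 + 4436 = -11710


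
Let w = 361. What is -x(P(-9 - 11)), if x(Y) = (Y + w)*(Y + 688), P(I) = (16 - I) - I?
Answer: -310248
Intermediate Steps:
P(I) = 16 - 2*I
x(Y) = (361 + Y)*(688 + Y) (x(Y) = (Y + 361)*(Y + 688) = (361 + Y)*(688 + Y))
-x(P(-9 - 11)) = -(248368 + (16 - 2*(-9 - 11))**2 + 1049*(16 - 2*(-9 - 11))) = -(248368 + (16 - 2*(-20))**2 + 1049*(16 - 2*(-20))) = -(248368 + (16 + 40)**2 + 1049*(16 + 40)) = -(248368 + 56**2 + 1049*56) = -(248368 + 3136 + 58744) = -1*310248 = -310248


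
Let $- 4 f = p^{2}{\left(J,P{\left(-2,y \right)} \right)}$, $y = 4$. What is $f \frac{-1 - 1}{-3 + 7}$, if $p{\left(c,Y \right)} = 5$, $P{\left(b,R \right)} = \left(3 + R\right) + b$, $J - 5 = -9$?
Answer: $\frac{25}{8} \approx 3.125$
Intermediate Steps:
$J = -4$ ($J = 5 - 9 = -4$)
$P{\left(b,R \right)} = 3 + R + b$
$f = - \frac{25}{4}$ ($f = - \frac{5^{2}}{4} = \left(- \frac{1}{4}\right) 25 = - \frac{25}{4} \approx -6.25$)
$f \frac{-1 - 1}{-3 + 7} = - \frac{25 \frac{-1 - 1}{-3 + 7}}{4} = - \frac{25 \left(- \frac{2}{4}\right)}{4} = - \frac{25 \left(\left(-2\right) \frac{1}{4}\right)}{4} = \left(- \frac{25}{4}\right) \left(- \frac{1}{2}\right) = \frac{25}{8}$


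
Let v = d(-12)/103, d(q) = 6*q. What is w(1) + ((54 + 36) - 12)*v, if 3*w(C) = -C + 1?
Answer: -5616/103 ≈ -54.524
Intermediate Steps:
w(C) = 1/3 - C/3 (w(C) = (-C + 1)/3 = (1 - C)/3 = 1/3 - C/3)
v = -72/103 (v = (6*(-12))/103 = -72*1/103 = -72/103 ≈ -0.69903)
w(1) + ((54 + 36) - 12)*v = (1/3 - 1/3*1) + ((54 + 36) - 12)*(-72/103) = (1/3 - 1/3) + (90 - 12)*(-72/103) = 0 + 78*(-72/103) = 0 - 5616/103 = -5616/103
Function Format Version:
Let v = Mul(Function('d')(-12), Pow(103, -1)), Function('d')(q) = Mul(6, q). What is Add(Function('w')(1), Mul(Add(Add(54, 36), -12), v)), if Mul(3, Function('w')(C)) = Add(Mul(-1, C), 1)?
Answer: Rational(-5616, 103) ≈ -54.524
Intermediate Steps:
Function('w')(C) = Add(Rational(1, 3), Mul(Rational(-1, 3), C)) (Function('w')(C) = Mul(Rational(1, 3), Add(Mul(-1, C), 1)) = Mul(Rational(1, 3), Add(1, Mul(-1, C))) = Add(Rational(1, 3), Mul(Rational(-1, 3), C)))
v = Rational(-72, 103) (v = Mul(Mul(6, -12), Pow(103, -1)) = Mul(-72, Rational(1, 103)) = Rational(-72, 103) ≈ -0.69903)
Add(Function('w')(1), Mul(Add(Add(54, 36), -12), v)) = Add(Add(Rational(1, 3), Mul(Rational(-1, 3), 1)), Mul(Add(Add(54, 36), -12), Rational(-72, 103))) = Add(Add(Rational(1, 3), Rational(-1, 3)), Mul(Add(90, -12), Rational(-72, 103))) = Add(0, Mul(78, Rational(-72, 103))) = Add(0, Rational(-5616, 103)) = Rational(-5616, 103)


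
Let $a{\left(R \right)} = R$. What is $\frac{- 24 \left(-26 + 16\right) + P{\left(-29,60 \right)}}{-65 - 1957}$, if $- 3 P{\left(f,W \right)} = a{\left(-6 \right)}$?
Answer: $- \frac{121}{1011} \approx -0.11968$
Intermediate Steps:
$P{\left(f,W \right)} = 2$ ($P{\left(f,W \right)} = \left(- \frac{1}{3}\right) \left(-6\right) = 2$)
$\frac{- 24 \left(-26 + 16\right) + P{\left(-29,60 \right)}}{-65 - 1957} = \frac{- 24 \left(-26 + 16\right) + 2}{-65 - 1957} = \frac{\left(-24\right) \left(-10\right) + 2}{-2022} = \left(240 + 2\right) \left(- \frac{1}{2022}\right) = 242 \left(- \frac{1}{2022}\right) = - \frac{121}{1011}$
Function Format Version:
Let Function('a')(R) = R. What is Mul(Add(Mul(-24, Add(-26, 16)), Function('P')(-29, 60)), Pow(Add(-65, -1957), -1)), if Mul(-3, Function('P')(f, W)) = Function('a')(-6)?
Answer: Rational(-121, 1011) ≈ -0.11968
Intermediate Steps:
Function('P')(f, W) = 2 (Function('P')(f, W) = Mul(Rational(-1, 3), -6) = 2)
Mul(Add(Mul(-24, Add(-26, 16)), Function('P')(-29, 60)), Pow(Add(-65, -1957), -1)) = Mul(Add(Mul(-24, Add(-26, 16)), 2), Pow(Add(-65, -1957), -1)) = Mul(Add(Mul(-24, -10), 2), Pow(-2022, -1)) = Mul(Add(240, 2), Rational(-1, 2022)) = Mul(242, Rational(-1, 2022)) = Rational(-121, 1011)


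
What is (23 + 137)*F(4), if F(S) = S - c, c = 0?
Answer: 640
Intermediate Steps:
F(S) = S (F(S) = S - 1*0 = S + 0 = S)
(23 + 137)*F(4) = (23 + 137)*4 = 160*4 = 640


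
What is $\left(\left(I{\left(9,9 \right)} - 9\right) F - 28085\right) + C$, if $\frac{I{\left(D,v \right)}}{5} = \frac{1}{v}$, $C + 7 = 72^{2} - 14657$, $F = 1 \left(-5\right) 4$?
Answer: $- \frac{336565}{9} \approx -37396.0$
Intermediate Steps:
$F = -20$ ($F = \left(-5\right) 4 = -20$)
$C = -9480$ ($C = -7 - \left(14657 - 72^{2}\right) = -7 + \left(5184 - 14657\right) = -7 - 9473 = -9480$)
$I{\left(D,v \right)} = \frac{5}{v}$
$\left(\left(I{\left(9,9 \right)} - 9\right) F - 28085\right) + C = \left(\left(\frac{5}{9} - 9\right) \left(-20\right) - 28085\right) - 9480 = \left(\left(- \frac{76}{9}\right) \left(-20\right) - 28085\right) - 9480 = \left(\frac{1520}{9} - 28085\right) - 9480 = - \frac{251245}{9} - 9480 = - \frac{336565}{9}$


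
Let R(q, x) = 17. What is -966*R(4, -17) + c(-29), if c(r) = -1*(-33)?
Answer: -16389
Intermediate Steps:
c(r) = 33
-966*R(4, -17) + c(-29) = -966*17 + 33 = -16422 + 33 = -16389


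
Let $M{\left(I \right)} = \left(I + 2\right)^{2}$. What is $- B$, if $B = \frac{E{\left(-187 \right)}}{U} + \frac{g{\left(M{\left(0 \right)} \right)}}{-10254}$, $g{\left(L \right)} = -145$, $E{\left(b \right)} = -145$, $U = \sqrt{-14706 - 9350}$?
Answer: $- \frac{145}{10254} - \frac{145 i \sqrt{6014}}{12028} \approx -0.014141 - 0.93488 i$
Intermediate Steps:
$M{\left(I \right)} = \left(2 + I\right)^{2}$
$U = 2 i \sqrt{6014}$ ($U = \sqrt{-24056} = 2 i \sqrt{6014} \approx 155.1 i$)
$B = \frac{145}{10254} + \frac{145 i \sqrt{6014}}{12028}$ ($B = - \frac{145}{2 i \sqrt{6014}} - \frac{145}{-10254} = - 145 \left(- \frac{i \sqrt{6014}}{12028}\right) - - \frac{145}{10254} = \frac{145 i \sqrt{6014}}{12028} + \frac{145}{10254} = \frac{145}{10254} + \frac{145 i \sqrt{6014}}{12028} \approx 0.014141 + 0.93488 i$)
$- B = - (\frac{145}{10254} + \frac{145 i \sqrt{6014}}{12028}) = - \frac{145}{10254} - \frac{145 i \sqrt{6014}}{12028}$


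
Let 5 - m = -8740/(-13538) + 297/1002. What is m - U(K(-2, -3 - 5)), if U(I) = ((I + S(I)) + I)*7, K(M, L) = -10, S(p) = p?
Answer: 483952179/2260846 ≈ 214.06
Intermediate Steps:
U(I) = 21*I (U(I) = ((I + I) + I)*7 = (2*I + I)*7 = (3*I)*7 = 21*I)
m = 9174519/2260846 (m = 5 - (-8740/(-13538) + 297/1002) = 5 - (-8740*(-1/13538) + 297*(1/1002)) = 5 - (4370/6769 + 99/334) = 5 - 1*2129711/2260846 = 5 - 2129711/2260846 = 9174519/2260846 ≈ 4.0580)
m - U(K(-2, -3 - 5)) = 9174519/2260846 - 21*(-10) = 9174519/2260846 - 1*(-210) = 9174519/2260846 + 210 = 483952179/2260846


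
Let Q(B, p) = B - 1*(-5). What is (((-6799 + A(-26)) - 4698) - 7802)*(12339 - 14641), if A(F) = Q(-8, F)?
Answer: 44433204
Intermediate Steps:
Q(B, p) = 5 + B (Q(B, p) = B + 5 = 5 + B)
A(F) = -3 (A(F) = 5 - 8 = -3)
(((-6799 + A(-26)) - 4698) - 7802)*(12339 - 14641) = (((-6799 - 3) - 4698) - 7802)*(12339 - 14641) = ((-6802 - 4698) - 7802)*(-2302) = (-11500 - 7802)*(-2302) = -19302*(-2302) = 44433204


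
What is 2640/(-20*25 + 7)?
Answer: -2640/493 ≈ -5.3550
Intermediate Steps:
2640/(-20*25 + 7) = 2640/(-500 + 7) = 2640/(-493) = 2640*(-1/493) = -2640/493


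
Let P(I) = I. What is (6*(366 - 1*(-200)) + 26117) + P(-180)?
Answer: 29333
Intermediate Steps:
(6*(366 - 1*(-200)) + 26117) + P(-180) = (6*(366 - 1*(-200)) + 26117) - 180 = (6*(366 + 200) + 26117) - 180 = (6*566 + 26117) - 180 = (3396 + 26117) - 180 = 29513 - 180 = 29333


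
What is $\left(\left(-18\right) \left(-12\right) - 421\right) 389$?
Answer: $-79745$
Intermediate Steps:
$\left(\left(-18\right) \left(-12\right) - 421\right) 389 = \left(216 - 421\right) 389 = \left(-205\right) 389 = -79745$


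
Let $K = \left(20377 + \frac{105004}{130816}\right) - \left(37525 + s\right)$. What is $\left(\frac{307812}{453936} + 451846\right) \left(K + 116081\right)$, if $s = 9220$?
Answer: $\frac{50149269781594596217}{1237126912} \approx 4.0537 \cdot 10^{10}$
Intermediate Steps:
$K = - \frac{862312821}{32704}$ ($K = \left(20377 + \frac{105004}{130816}\right) - 46745 = \left(20377 + 105004 \cdot \frac{1}{130816}\right) - 46745 = \left(20377 + \frac{26251}{32704}\right) - 46745 = \frac{666435659}{32704} - 46745 = - \frac{862312821}{32704} \approx -26367.0$)
$\left(\frac{307812}{453936} + 451846\right) \left(K + 116081\right) = \left(\frac{307812}{453936} + 451846\right) \left(- \frac{862312821}{32704} + 116081\right) = \left(307812 \cdot \frac{1}{453936} + 451846\right) \frac{2934000203}{32704} = \left(\frac{25651}{37828} + 451846\right) \frac{2934000203}{32704} = \frac{17092456139}{37828} \cdot \frac{2934000203}{32704} = \frac{50149269781594596217}{1237126912}$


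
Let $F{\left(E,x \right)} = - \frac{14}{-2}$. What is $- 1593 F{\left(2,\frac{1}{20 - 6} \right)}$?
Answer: $-11151$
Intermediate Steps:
$F{\left(E,x \right)} = 7$ ($F{\left(E,x \right)} = \left(-14\right) \left(- \frac{1}{2}\right) = 7$)
$- 1593 F{\left(2,\frac{1}{20 - 6} \right)} = \left(-1593\right) 7 = -11151$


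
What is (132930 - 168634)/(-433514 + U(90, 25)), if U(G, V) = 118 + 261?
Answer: 35704/433135 ≈ 0.082432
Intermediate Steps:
U(G, V) = 379
(132930 - 168634)/(-433514 + U(90, 25)) = (132930 - 168634)/(-433514 + 379) = -35704/(-433135) = -35704*(-1/433135) = 35704/433135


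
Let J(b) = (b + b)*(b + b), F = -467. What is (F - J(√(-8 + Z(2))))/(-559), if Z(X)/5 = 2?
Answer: 475/559 ≈ 0.84973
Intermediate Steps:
Z(X) = 10 (Z(X) = 5*2 = 10)
J(b) = 4*b² (J(b) = (2*b)*(2*b) = 4*b²)
(F - J(√(-8 + Z(2))))/(-559) = (-467 - 4*(√(-8 + 10))²)/(-559) = (-467 - 4*(√2)²)*(-1/559) = (-467 - 4*2)*(-1/559) = (-467 - 1*8)*(-1/559) = (-467 - 8)*(-1/559) = -475*(-1/559) = 475/559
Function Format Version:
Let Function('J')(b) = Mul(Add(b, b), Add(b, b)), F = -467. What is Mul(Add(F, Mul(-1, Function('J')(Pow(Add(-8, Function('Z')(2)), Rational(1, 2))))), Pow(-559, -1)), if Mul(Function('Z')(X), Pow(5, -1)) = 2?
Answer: Rational(475, 559) ≈ 0.84973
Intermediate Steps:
Function('Z')(X) = 10 (Function('Z')(X) = Mul(5, 2) = 10)
Function('J')(b) = Mul(4, Pow(b, 2)) (Function('J')(b) = Mul(Mul(2, b), Mul(2, b)) = Mul(4, Pow(b, 2)))
Mul(Add(F, Mul(-1, Function('J')(Pow(Add(-8, Function('Z')(2)), Rational(1, 2))))), Pow(-559, -1)) = Mul(Add(-467, Mul(-1, Mul(4, Pow(Pow(Add(-8, 10), Rational(1, 2)), 2)))), Pow(-559, -1)) = Mul(Add(-467, Mul(-1, Mul(4, Pow(Pow(2, Rational(1, 2)), 2)))), Rational(-1, 559)) = Mul(Add(-467, Mul(-1, Mul(4, 2))), Rational(-1, 559)) = Mul(Add(-467, Mul(-1, 8)), Rational(-1, 559)) = Mul(Add(-467, -8), Rational(-1, 559)) = Mul(-475, Rational(-1, 559)) = Rational(475, 559)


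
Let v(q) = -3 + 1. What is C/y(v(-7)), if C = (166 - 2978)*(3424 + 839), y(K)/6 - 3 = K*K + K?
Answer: -1997926/5 ≈ -3.9959e+5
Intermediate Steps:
v(q) = -2
y(K) = 18 + 6*K + 6*K² (y(K) = 18 + 6*(K*K + K) = 18 + 6*(K² + K) = 18 + 6*(K + K²) = 18 + (6*K + 6*K²) = 18 + 6*K + 6*K²)
C = -11987556 (C = -2812*4263 = -11987556)
C/y(v(-7)) = -11987556/(18 + 6*(-2) + 6*(-2)²) = -11987556/(18 - 12 + 6*4) = -11987556/(18 - 12 + 24) = -11987556/30 = -11987556*1/30 = -1997926/5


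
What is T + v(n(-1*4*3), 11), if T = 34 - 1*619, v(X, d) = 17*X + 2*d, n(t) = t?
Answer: -767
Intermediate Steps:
v(X, d) = 2*d + 17*X
T = -585 (T = 34 - 619 = -585)
T + v(n(-1*4*3), 11) = -585 + (2*11 + 17*(-1*4*3)) = -585 + (22 + 17*(-4*3)) = -585 + (22 + 17*(-12)) = -585 + (22 - 204) = -585 - 182 = -767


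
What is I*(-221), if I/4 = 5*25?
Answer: -110500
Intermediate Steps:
I = 500 (I = 4*(5*25) = 4*125 = 500)
I*(-221) = 500*(-221) = -110500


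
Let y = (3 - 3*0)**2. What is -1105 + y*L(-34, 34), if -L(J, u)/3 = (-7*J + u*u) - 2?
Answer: -38689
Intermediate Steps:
L(J, u) = 6 - 3*u**2 + 21*J (L(J, u) = -3*((-7*J + u*u) - 2) = -3*((-7*J + u**2) - 2) = -3*((u**2 - 7*J) - 2) = -3*(-2 + u**2 - 7*J) = 6 - 3*u**2 + 21*J)
y = 9 (y = (3 + 0)**2 = 3**2 = 9)
-1105 + y*L(-34, 34) = -1105 + 9*(6 - 3*34**2 + 21*(-34)) = -1105 + 9*(6 - 3*1156 - 714) = -1105 + 9*(6 - 3468 - 714) = -1105 + 9*(-4176) = -1105 - 37584 = -38689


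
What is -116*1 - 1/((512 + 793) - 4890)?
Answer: -415859/3585 ≈ -116.00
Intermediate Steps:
-116*1 - 1/((512 + 793) - 4890) = -116 - 1/(1305 - 4890) = -116 - 1/(-3585) = -116 - 1*(-1/3585) = -116 + 1/3585 = -415859/3585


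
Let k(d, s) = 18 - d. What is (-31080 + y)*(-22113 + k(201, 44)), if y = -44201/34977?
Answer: 8079545410952/11659 ≈ 6.9299e+8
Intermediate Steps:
y = -44201/34977 (y = -44201*1/34977 = -44201/34977 ≈ -1.2637)
(-31080 + y)*(-22113 + k(201, 44)) = (-31080 - 44201/34977)*(-22113 + (18 - 1*201)) = -1087129361*(-22113 + (18 - 201))/34977 = -1087129361*(-22113 - 183)/34977 = -1087129361/34977*(-22296) = 8079545410952/11659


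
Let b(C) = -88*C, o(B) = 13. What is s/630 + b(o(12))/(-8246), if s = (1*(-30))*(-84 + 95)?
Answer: -4763/12369 ≈ -0.38508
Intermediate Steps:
s = -330 (s = -30*11 = -330)
s/630 + b(o(12))/(-8246) = -330/630 - 88*13/(-8246) = -330*1/630 - 1144*(-1/8246) = -11/21 + 572/4123 = -4763/12369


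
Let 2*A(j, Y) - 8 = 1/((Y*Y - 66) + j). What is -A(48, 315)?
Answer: -793657/198414 ≈ -4.0000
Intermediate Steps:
A(j, Y) = 4 + 1/(2*(-66 + j + Y**2)) (A(j, Y) = 4 + 1/(2*((Y*Y - 66) + j)) = 4 + 1/(2*((Y**2 - 66) + j)) = 4 + 1/(2*((-66 + Y**2) + j)) = 4 + 1/(2*(-66 + j + Y**2)))
-A(48, 315) = -(-527/2 + 4*48 + 4*315**2)/(-66 + 48 + 315**2) = -(-527/2 + 192 + 4*99225)/(-66 + 48 + 99225) = -(-527/2 + 192 + 396900)/99207 = -793657/(99207*2) = -1*793657/198414 = -793657/198414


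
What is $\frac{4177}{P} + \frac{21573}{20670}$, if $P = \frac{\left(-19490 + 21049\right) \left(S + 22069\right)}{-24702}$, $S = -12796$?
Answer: $- \frac{202318163041}{33202007410} \approx -6.0936$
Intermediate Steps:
$P = - \frac{4818869}{8234}$ ($P = \frac{\left(-19490 + 21049\right) \left(-12796 + 22069\right)}{-24702} = 1559 \cdot 9273 \left(- \frac{1}{24702}\right) = 14456607 \left(- \frac{1}{24702}\right) = - \frac{4818869}{8234} \approx -585.24$)
$\frac{4177}{P} + \frac{21573}{20670} = \frac{4177}{- \frac{4818869}{8234}} + \frac{21573}{20670} = 4177 \left(- \frac{8234}{4818869}\right) + 21573 \cdot \frac{1}{20670} = - \frac{34393418}{4818869} + \frac{7191}{6890} = - \frac{202318163041}{33202007410}$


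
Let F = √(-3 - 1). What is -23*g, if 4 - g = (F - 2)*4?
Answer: -276 + 184*I ≈ -276.0 + 184.0*I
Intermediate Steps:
F = 2*I (F = √(-4) = 2*I ≈ 2.0*I)
g = 12 - 8*I (g = 4 - (2*I - 2)*4 = 4 - (-2 + 2*I)*4 = 4 - (-8 + 8*I) = 4 + (8 - 8*I) = 12 - 8*I ≈ 12.0 - 8.0*I)
-23*g = -23*(12 - 8*I) = -276 + 184*I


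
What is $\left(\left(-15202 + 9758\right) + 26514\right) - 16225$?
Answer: $4845$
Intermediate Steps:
$\left(\left(-15202 + 9758\right) + 26514\right) - 16225 = \left(-5444 + 26514\right) - 16225 = 21070 - 16225 = 4845$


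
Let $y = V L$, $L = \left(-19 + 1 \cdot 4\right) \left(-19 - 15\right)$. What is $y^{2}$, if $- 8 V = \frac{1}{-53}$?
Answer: $\frac{65025}{44944} \approx 1.4468$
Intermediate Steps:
$L = 510$ ($L = \left(-19 + 4\right) \left(-34\right) = \left(-15\right) \left(-34\right) = 510$)
$V = \frac{1}{424}$ ($V = - \frac{1}{8 \left(-53\right)} = \left(- \frac{1}{8}\right) \left(- \frac{1}{53}\right) = \frac{1}{424} \approx 0.0023585$)
$y = \frac{255}{212}$ ($y = \frac{1}{424} \cdot 510 = \frac{255}{212} \approx 1.2028$)
$y^{2} = \left(\frac{255}{212}\right)^{2} = \frac{65025}{44944}$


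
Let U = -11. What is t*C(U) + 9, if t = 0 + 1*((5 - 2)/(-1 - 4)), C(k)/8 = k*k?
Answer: -2859/5 ≈ -571.80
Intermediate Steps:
C(k) = 8*k² (C(k) = 8*(k*k) = 8*k²)
t = -⅗ (t = 0 + 1*(3/(-5)) = 0 + 1*(3*(-⅕)) = 0 + 1*(-⅗) = 0 - ⅗ = -⅗ ≈ -0.60000)
t*C(U) + 9 = -24*(-11)²/5 + 9 = -24*121/5 + 9 = -⅗*968 + 9 = -2904/5 + 9 = -2859/5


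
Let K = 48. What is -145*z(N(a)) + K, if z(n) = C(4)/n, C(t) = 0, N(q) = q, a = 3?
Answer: 48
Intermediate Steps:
z(n) = 0 (z(n) = 0/n = 0)
-145*z(N(a)) + K = -145*0 + 48 = 0 + 48 = 48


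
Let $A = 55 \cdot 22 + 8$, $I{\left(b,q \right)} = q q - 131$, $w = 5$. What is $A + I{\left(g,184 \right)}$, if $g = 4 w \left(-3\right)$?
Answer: $34943$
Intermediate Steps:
$g = -60$ ($g = 4 \cdot 5 \left(-3\right) = 20 \left(-3\right) = -60$)
$I{\left(b,q \right)} = -131 + q^{2}$ ($I{\left(b,q \right)} = q^{2} - 131 = -131 + q^{2}$)
$A = 1218$ ($A = 1210 + 8 = 1218$)
$A + I{\left(g,184 \right)} = 1218 - \left(131 - 184^{2}\right) = 1218 + \left(-131 + 33856\right) = 1218 + 33725 = 34943$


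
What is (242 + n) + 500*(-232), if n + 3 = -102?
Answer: -115863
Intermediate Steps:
n = -105 (n = -3 - 102 = -105)
(242 + n) + 500*(-232) = (242 - 105) + 500*(-232) = 137 - 116000 = -115863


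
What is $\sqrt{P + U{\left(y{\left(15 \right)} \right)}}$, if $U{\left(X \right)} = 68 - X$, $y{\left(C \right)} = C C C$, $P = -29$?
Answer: $2 i \sqrt{834} \approx 57.758 i$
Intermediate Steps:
$y{\left(C \right)} = C^{3}$ ($y{\left(C \right)} = C^{2} C = C^{3}$)
$\sqrt{P + U{\left(y{\left(15 \right)} \right)}} = \sqrt{-29 + \left(68 - 15^{3}\right)} = \sqrt{-29 + \left(68 - 3375\right)} = \sqrt{-29 - 3307} = \sqrt{-3336} = 2 i \sqrt{834}$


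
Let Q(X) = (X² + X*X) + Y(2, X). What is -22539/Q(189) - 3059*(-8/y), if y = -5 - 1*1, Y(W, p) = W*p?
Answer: -97650793/23940 ≈ -4079.0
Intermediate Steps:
y = -6 (y = -5 - 1 = -6)
Q(X) = 2*X + 2*X² (Q(X) = (X² + X*X) + 2*X = (X² + X²) + 2*X = 2*X² + 2*X = 2*X + 2*X²)
-22539/Q(189) - 3059*(-8/y) = -22539*1/(378*(1 + 189)) - 3059*(-8/(-6)) = -22539/(2*189*190) - 3059*(-8*(-⅙)) = -22539/71820 - 3059*4/3 = -22539*1/71820 - 1*12236/3 = -7513/23940 - 12236/3 = -97650793/23940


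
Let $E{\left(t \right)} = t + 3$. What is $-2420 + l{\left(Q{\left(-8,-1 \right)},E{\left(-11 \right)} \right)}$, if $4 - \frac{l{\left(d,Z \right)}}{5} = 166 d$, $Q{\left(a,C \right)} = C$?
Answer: $-1570$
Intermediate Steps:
$E{\left(t \right)} = 3 + t$
$l{\left(d,Z \right)} = 20 - 830 d$ ($l{\left(d,Z \right)} = 20 - 5 \cdot 166 d = 20 - 830 d$)
$-2420 + l{\left(Q{\left(-8,-1 \right)},E{\left(-11 \right)} \right)} = -2420 + \left(20 - -830\right) = -2420 + \left(20 + 830\right) = -2420 + 850 = -1570$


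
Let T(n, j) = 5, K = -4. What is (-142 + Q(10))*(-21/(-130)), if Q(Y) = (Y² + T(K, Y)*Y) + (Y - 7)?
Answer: 231/130 ≈ 1.7769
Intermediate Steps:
Q(Y) = -7 + Y² + 6*Y (Q(Y) = (Y² + 5*Y) + (Y - 7) = (Y² + 5*Y) + (-7 + Y) = -7 + Y² + 6*Y)
(-142 + Q(10))*(-21/(-130)) = (-142 + (-7 + 10² + 6*10))*(-21/(-130)) = (-142 + (-7 + 100 + 60))*(-21*(-1/130)) = (-142 + 153)*(21/130) = 11*(21/130) = 231/130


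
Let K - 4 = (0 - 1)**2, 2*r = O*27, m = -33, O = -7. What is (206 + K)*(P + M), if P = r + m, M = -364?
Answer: -207413/2 ≈ -1.0371e+5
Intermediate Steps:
r = -189/2 (r = (-7*27)/2 = (1/2)*(-189) = -189/2 ≈ -94.500)
P = -255/2 (P = -189/2 - 33 = -255/2 ≈ -127.50)
K = 5 (K = 4 + (0 - 1)**2 = 4 + (-1)**2 = 4 + 1 = 5)
(206 + K)*(P + M) = (206 + 5)*(-255/2 - 364) = 211*(-983/2) = -207413/2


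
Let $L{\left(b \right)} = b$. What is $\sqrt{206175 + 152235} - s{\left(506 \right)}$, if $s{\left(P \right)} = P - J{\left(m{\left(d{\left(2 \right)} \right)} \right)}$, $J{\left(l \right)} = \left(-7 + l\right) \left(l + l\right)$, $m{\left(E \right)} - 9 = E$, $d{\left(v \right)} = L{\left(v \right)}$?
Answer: $-418 + \sqrt{358410} \approx 180.67$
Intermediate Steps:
$d{\left(v \right)} = v$
$m{\left(E \right)} = 9 + E$
$J{\left(l \right)} = 2 l \left(-7 + l\right)$ ($J{\left(l \right)} = \left(-7 + l\right) 2 l = 2 l \left(-7 + l\right)$)
$s{\left(P \right)} = -88 + P$ ($s{\left(P \right)} = P - 2 \left(9 + 2\right) \left(-7 + \left(9 + 2\right)\right) = P - 2 \cdot 11 \left(-7 + 11\right) = P - 2 \cdot 11 \cdot 4 = P - 88 = -88 + P$)
$\sqrt{206175 + 152235} - s{\left(506 \right)} = \sqrt{206175 + 152235} - \left(-88 + 506\right) = \sqrt{358410} - 418 = -418 + \sqrt{358410}$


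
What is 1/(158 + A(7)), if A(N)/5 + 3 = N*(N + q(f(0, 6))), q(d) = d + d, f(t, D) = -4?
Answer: 1/108 ≈ 0.0092593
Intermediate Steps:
q(d) = 2*d
A(N) = -15 + 5*N*(-8 + N) (A(N) = -15 + 5*(N*(N + 2*(-4))) = -15 + 5*(N*(N - 8)) = -15 + 5*(N*(-8 + N)) = -15 + 5*N*(-8 + N))
1/(158 + A(7)) = 1/(158 + (-15 - 40*7 + 5*7²)) = 1/(158 + (-15 - 280 + 5*49)) = 1/(158 + (-15 - 280 + 245)) = 1/(158 - 50) = 1/108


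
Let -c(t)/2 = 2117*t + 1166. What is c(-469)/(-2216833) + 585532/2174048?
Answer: -753502644929/1204875337496 ≈ -0.62538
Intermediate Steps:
c(t) = -2332 - 4234*t (c(t) = -2*(2117*t + 1166) = -2*(1166 + 2117*t) = -2332 - 4234*t)
c(-469)/(-2216833) + 585532/2174048 = (-2332 - 4234*(-469))/(-2216833) + 585532/2174048 = (-2332 + 1985746)*(-1/2216833) + 585532*(1/2174048) = 1983414*(-1/2216833) + 146383/543512 = -1983414/2216833 + 146383/543512 = -753502644929/1204875337496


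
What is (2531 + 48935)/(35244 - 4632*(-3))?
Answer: 25733/24570 ≈ 1.0473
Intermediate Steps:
(2531 + 48935)/(35244 - 4632*(-3)) = 51466/(35244 + 13896) = 51466/49140 = 51466*(1/49140) = 25733/24570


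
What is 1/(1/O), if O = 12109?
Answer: 12109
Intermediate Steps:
1/(1/O) = 1/(1/12109) = 12109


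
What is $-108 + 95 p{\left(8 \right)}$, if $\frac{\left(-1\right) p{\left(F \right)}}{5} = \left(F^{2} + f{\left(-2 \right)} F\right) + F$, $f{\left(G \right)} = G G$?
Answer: $-49508$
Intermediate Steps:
$f{\left(G \right)} = G^{2}$
$p{\left(F \right)} = - 25 F - 5 F^{2}$ ($p{\left(F \right)} = - 5 \left(\left(F^{2} + \left(-2\right)^{2} F\right) + F\right) = - 5 \left(\left(F^{2} + 4 F\right) + F\right) = - 5 \left(F^{2} + 5 F\right) = - 25 F - 5 F^{2}$)
$-108 + 95 p{\left(8 \right)} = -108 + 95 \left(\left(-5\right) 8 \left(5 + 8\right)\right) = -108 + 95 \left(\left(-5\right) 8 \cdot 13\right) = -108 + 95 \left(-520\right) = -108 - 49400 = -49508$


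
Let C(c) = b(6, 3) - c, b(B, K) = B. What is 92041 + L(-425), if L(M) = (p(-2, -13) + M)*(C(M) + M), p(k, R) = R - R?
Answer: 89491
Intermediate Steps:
p(k, R) = 0
C(c) = 6 - c
L(M) = 6*M (L(M) = (0 + M)*((6 - M) + M) = M*6 = 6*M)
92041 + L(-425) = 92041 + 6*(-425) = 92041 - 2550 = 89491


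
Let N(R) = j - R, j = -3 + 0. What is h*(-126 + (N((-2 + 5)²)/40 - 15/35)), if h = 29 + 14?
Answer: -381453/70 ≈ -5449.3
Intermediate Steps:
j = -3
N(R) = -3 - R
h = 43
h*(-126 + (N((-2 + 5)²)/40 - 15/35)) = 43*(-126 + ((-3 - (-2 + 5)²)/40 - 15/35)) = 43*(-126 + ((-3 - 1*3²)*(1/40) - 15*1/35)) = 43*(-126 + ((-3 - 1*9)*(1/40) - 3/7)) = 43*(-126 + ((-3 - 9)*(1/40) - 3/7)) = 43*(-126 + (-12*1/40 - 3/7)) = 43*(-126 + (-3/10 - 3/7)) = 43*(-126 - 51/70) = 43*(-8871/70) = -381453/70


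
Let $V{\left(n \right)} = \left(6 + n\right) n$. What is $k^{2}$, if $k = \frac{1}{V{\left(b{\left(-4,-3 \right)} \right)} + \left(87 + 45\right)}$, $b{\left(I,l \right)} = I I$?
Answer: $\frac{1}{234256} \approx 4.2688 \cdot 10^{-6}$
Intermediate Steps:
$b{\left(I,l \right)} = I^{2}$
$V{\left(n \right)} = n \left(6 + n\right)$
$k = \frac{1}{484}$ ($k = \frac{1}{\left(-4\right)^{2} \left(6 + \left(-4\right)^{2}\right) + \left(87 + 45\right)} = \frac{1}{16 \left(6 + 16\right) + 132} = \frac{1}{16 \cdot 22 + 132} = \frac{1}{352 + 132} = \frac{1}{484} \approx 0.0020661$)
$k^{2} = \left(\frac{1}{484}\right)^{2} = \frac{1}{234256}$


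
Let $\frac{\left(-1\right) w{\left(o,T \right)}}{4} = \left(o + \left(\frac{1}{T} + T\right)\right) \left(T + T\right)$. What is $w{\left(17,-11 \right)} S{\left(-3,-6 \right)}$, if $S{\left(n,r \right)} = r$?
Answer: $-3120$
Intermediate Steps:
$w{\left(o,T \right)} = - 8 T \left(T + o + \frac{1}{T}\right)$ ($w{\left(o,T \right)} = - 4 \left(o + \left(\frac{1}{T} + T\right)\right) \left(T + T\right) = - 4 \left(o + \left(T + \frac{1}{T}\right)\right) 2 T = - 4 \left(T + o + \frac{1}{T}\right) 2 T = - 4 \cdot 2 T \left(T + o + \frac{1}{T}\right) = - 8 T \left(T + o + \frac{1}{T}\right)$)
$w{\left(17,-11 \right)} S{\left(-3,-6 \right)} = \left(-8 - 8 \left(-11\right)^{2} - \left(-88\right) 17\right) \left(-6\right) = \left(-8 - 968 + 1496\right) \left(-6\right) = 520 \left(-6\right) = -3120$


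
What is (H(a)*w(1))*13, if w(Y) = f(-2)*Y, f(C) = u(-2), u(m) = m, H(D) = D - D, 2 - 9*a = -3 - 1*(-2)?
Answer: 0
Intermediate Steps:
a = ⅓ (a = 2/9 - (-3 - 1*(-2))/9 = 2/9 - (-3 + 2)/9 = 2/9 - ⅑*(-1) = 2/9 + ⅑ = ⅓ ≈ 0.33333)
H(D) = 0
f(C) = -2
w(Y) = -2*Y
(H(a)*w(1))*13 = (0*(-2*1))*13 = (0*(-2))*13 = 0*13 = 0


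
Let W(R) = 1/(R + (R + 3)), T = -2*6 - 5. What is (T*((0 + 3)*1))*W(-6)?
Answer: 17/3 ≈ 5.6667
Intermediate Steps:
T = -17 (T = -12 - 5 = -17)
W(R) = 1/(3 + 2*R) (W(R) = 1/(R + (3 + R)) = 1/(3 + 2*R))
(T*((0 + 3)*1))*W(-6) = (-17*(0 + 3))/(3 + 2*(-6)) = (-51)/(3 - 12) = -17*3/(-9) = -51*(-1/9) = 17/3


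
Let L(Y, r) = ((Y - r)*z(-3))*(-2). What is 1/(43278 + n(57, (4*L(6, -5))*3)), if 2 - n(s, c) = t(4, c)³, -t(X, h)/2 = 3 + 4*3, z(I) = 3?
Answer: 1/70280 ≈ 1.4229e-5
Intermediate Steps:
L(Y, r) = -6*Y + 6*r (L(Y, r) = ((Y - r)*3)*(-2) = (-3*r + 3*Y)*(-2) = -6*Y + 6*r)
t(X, h) = -30 (t(X, h) = -2*(3 + 4*3) = -2*(3 + 12) = -2*15 = -30)
n(s, c) = 27002 (n(s, c) = 2 - 1*(-30)³ = 2 - 1*(-27000) = 2 + 27000 = 27002)
1/(43278 + n(57, (4*L(6, -5))*3)) = 1/(43278 + 27002) = 1/70280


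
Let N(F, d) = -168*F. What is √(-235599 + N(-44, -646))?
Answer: I*√228207 ≈ 477.71*I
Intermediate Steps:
√(-235599 + N(-44, -646)) = √(-235599 - 168*(-44)) = √(-235599 + 7392) = √(-228207) = I*√228207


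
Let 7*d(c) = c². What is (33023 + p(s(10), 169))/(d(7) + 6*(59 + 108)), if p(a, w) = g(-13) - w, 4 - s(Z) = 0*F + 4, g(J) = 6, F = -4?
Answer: 32860/1009 ≈ 32.567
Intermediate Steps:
s(Z) = 0 (s(Z) = 4 - (0*(-4) + 4) = 4 - (0 + 4) = 4 - 1*4 = 4 - 4 = 0)
p(a, w) = 6 - w
d(c) = c²/7
(33023 + p(s(10), 169))/(d(7) + 6*(59 + 108)) = (33023 + (6 - 1*169))/((⅐)*7² + 6*(59 + 108)) = (33023 + (6 - 169))/((⅐)*49 + 6*167) = (33023 - 163)/(7 + 1002) = 32860/1009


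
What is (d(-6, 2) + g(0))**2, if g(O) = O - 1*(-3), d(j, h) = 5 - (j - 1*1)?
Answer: 225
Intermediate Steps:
d(j, h) = 6 - j (d(j, h) = 5 - (j - 1) = 5 - (-1 + j) = 5 + (1 - j) = 6 - j)
g(O) = 3 + O (g(O) = O + 3 = 3 + O)
(d(-6, 2) + g(0))**2 = ((6 - 1*(-6)) + (3 + 0))**2 = ((6 + 6) + 3)**2 = (12 + 3)**2 = 15**2 = 225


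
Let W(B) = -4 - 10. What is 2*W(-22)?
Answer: -28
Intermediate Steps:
W(B) = -14
2*W(-22) = 2*(-14) = -28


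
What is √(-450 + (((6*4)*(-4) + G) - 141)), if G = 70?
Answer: I*√617 ≈ 24.839*I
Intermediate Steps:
√(-450 + (((6*4)*(-4) + G) - 141)) = √(-450 + (((6*4)*(-4) + 70) - 141)) = √(-450 + ((24*(-4) + 70) - 141)) = √(-450 + ((-96 + 70) - 141)) = √(-450 + (-26 - 141)) = √(-450 - 167) = √(-617) = I*√617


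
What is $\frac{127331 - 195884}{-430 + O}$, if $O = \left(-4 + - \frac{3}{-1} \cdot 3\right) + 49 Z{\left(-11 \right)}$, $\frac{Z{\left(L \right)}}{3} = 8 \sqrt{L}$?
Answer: $\frac{29135025}{15393361} + \frac{80618328 i \sqrt{11}}{15393361} \approx 1.8927 + 17.37 i$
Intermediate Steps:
$Z{\left(L \right)} = 24 \sqrt{L}$ ($Z{\left(L \right)} = 3 \cdot 8 \sqrt{L} = 24 \sqrt{L}$)
$O = 5 + 1176 i \sqrt{11}$ ($O = \left(-4 + - \frac{3}{-1} \cdot 3\right) + 49 \cdot 24 \sqrt{-11} = \left(-4 + \left(-3\right) \left(-1\right) 3\right) + 49 \cdot 24 i \sqrt{11} = \left(-4 + 3 \cdot 3\right) + 49 \cdot 24 i \sqrt{11} = \left(-4 + 9\right) + 1176 i \sqrt{11} = 5 + 1176 i \sqrt{11} \approx 5.0 + 3900.4 i$)
$\frac{127331 - 195884}{-430 + O} = \frac{127331 - 195884}{-430 + \left(5 + 1176 i \sqrt{11}\right)} = - \frac{68553}{-425 + 1176 i \sqrt{11}}$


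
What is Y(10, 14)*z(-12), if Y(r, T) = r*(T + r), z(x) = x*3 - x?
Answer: -5760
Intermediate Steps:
z(x) = 2*x (z(x) = 3*x - x = 2*x)
Y(10, 14)*z(-12) = (10*(14 + 10))*(2*(-12)) = (10*24)*(-24) = 240*(-24) = -5760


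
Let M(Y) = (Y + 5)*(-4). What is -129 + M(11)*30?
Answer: -2049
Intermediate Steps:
M(Y) = -20 - 4*Y (M(Y) = (5 + Y)*(-4) = -20 - 4*Y)
-129 + M(11)*30 = -129 + (-20 - 4*11)*30 = -129 + (-20 - 44)*30 = -129 - 64*30 = -129 - 1920 = -2049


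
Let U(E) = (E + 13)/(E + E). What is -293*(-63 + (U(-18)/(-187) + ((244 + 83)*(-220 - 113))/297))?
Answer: 847448881/6732 ≈ 1.2588e+5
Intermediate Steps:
U(E) = (13 + E)/(2*E) (U(E) = (13 + E)/((2*E)) = (13 + E)*(1/(2*E)) = (13 + E)/(2*E))
-293*(-63 + (U(-18)/(-187) + ((244 + 83)*(-220 - 113))/297)) = -293*(-63 + (((½)*(13 - 18)/(-18))/(-187) + ((244 + 83)*(-220 - 113))/297)) = -293*(-63 + (((½)*(-1/18)*(-5))*(-1/187) + (327*(-333))*(1/297))) = -293*(-63 + ((5/36)*(-1/187) - 108891*1/297)) = -293*(-63 + (-5/6732 - 4033/11)) = -293*(-63 - 2468201/6732) = -293*(-2892317/6732) = 847448881/6732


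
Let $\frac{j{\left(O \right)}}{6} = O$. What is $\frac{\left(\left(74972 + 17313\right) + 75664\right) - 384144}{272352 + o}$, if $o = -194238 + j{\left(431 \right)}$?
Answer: $- \frac{14413}{5380} \approx -2.679$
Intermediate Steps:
$j{\left(O \right)} = 6 O$
$o = -191652$ ($o = -194238 + 6 \cdot 431 = -194238 + 2586 = -191652$)
$\frac{\left(\left(74972 + 17313\right) + 75664\right) - 384144}{272352 + o} = \frac{\left(\left(74972 + 17313\right) + 75664\right) - 384144}{272352 - 191652} = \frac{\left(92285 + 75664\right) - 384144}{80700} = \left(167949 - 384144\right) \frac{1}{80700} = \left(-216195\right) \frac{1}{80700} = - \frac{14413}{5380}$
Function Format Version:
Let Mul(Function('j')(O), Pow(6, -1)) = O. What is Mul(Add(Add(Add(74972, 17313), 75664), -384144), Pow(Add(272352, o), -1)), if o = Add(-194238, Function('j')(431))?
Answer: Rational(-14413, 5380) ≈ -2.6790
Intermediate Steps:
Function('j')(O) = Mul(6, O)
o = -191652 (o = Add(-194238, Mul(6, 431)) = Add(-194238, 2586) = -191652)
Mul(Add(Add(Add(74972, 17313), 75664), -384144), Pow(Add(272352, o), -1)) = Mul(Add(Add(Add(74972, 17313), 75664), -384144), Pow(Add(272352, -191652), -1)) = Mul(Add(Add(92285, 75664), -384144), Pow(80700, -1)) = Mul(Add(167949, -384144), Rational(1, 80700)) = Mul(-216195, Rational(1, 80700)) = Rational(-14413, 5380)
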